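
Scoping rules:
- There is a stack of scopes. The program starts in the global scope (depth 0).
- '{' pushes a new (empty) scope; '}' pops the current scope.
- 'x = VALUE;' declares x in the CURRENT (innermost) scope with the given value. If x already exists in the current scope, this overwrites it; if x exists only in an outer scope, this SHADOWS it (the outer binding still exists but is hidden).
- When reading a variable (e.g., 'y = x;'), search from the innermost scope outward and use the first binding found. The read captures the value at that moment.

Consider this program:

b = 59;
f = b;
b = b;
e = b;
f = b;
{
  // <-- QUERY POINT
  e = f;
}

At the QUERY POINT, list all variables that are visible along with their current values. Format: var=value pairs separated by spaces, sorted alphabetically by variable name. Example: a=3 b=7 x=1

Step 1: declare b=59 at depth 0
Step 2: declare f=(read b)=59 at depth 0
Step 3: declare b=(read b)=59 at depth 0
Step 4: declare e=(read b)=59 at depth 0
Step 5: declare f=(read b)=59 at depth 0
Step 6: enter scope (depth=1)
Visible at query point: b=59 e=59 f=59

Answer: b=59 e=59 f=59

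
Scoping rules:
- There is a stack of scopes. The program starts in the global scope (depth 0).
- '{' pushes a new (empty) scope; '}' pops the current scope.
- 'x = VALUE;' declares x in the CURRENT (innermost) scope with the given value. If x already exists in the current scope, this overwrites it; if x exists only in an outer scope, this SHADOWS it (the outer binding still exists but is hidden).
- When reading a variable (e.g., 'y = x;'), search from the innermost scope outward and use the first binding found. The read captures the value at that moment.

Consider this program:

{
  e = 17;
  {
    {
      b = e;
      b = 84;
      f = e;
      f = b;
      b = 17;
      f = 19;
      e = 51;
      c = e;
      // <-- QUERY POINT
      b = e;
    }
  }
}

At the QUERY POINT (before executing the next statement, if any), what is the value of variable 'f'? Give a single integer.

Answer: 19

Derivation:
Step 1: enter scope (depth=1)
Step 2: declare e=17 at depth 1
Step 3: enter scope (depth=2)
Step 4: enter scope (depth=3)
Step 5: declare b=(read e)=17 at depth 3
Step 6: declare b=84 at depth 3
Step 7: declare f=(read e)=17 at depth 3
Step 8: declare f=(read b)=84 at depth 3
Step 9: declare b=17 at depth 3
Step 10: declare f=19 at depth 3
Step 11: declare e=51 at depth 3
Step 12: declare c=(read e)=51 at depth 3
Visible at query point: b=17 c=51 e=51 f=19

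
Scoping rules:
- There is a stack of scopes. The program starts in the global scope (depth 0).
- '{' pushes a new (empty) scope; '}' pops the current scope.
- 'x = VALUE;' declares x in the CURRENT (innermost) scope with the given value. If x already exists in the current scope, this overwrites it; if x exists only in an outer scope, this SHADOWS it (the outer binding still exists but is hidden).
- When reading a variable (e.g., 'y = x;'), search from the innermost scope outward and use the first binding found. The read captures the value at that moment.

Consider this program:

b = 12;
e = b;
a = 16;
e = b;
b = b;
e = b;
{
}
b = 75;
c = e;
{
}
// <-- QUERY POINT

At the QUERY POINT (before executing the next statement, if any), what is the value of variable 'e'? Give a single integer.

Answer: 12

Derivation:
Step 1: declare b=12 at depth 0
Step 2: declare e=(read b)=12 at depth 0
Step 3: declare a=16 at depth 0
Step 4: declare e=(read b)=12 at depth 0
Step 5: declare b=(read b)=12 at depth 0
Step 6: declare e=(read b)=12 at depth 0
Step 7: enter scope (depth=1)
Step 8: exit scope (depth=0)
Step 9: declare b=75 at depth 0
Step 10: declare c=(read e)=12 at depth 0
Step 11: enter scope (depth=1)
Step 12: exit scope (depth=0)
Visible at query point: a=16 b=75 c=12 e=12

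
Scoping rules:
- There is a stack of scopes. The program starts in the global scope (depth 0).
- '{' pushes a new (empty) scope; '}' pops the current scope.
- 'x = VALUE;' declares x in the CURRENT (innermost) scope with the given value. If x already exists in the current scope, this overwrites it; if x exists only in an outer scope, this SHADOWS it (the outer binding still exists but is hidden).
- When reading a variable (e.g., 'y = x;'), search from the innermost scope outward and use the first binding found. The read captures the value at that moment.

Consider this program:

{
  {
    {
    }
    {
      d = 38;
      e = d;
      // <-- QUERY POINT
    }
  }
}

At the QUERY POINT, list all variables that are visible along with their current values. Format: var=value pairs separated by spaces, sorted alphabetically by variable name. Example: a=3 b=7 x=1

Step 1: enter scope (depth=1)
Step 2: enter scope (depth=2)
Step 3: enter scope (depth=3)
Step 4: exit scope (depth=2)
Step 5: enter scope (depth=3)
Step 6: declare d=38 at depth 3
Step 7: declare e=(read d)=38 at depth 3
Visible at query point: d=38 e=38

Answer: d=38 e=38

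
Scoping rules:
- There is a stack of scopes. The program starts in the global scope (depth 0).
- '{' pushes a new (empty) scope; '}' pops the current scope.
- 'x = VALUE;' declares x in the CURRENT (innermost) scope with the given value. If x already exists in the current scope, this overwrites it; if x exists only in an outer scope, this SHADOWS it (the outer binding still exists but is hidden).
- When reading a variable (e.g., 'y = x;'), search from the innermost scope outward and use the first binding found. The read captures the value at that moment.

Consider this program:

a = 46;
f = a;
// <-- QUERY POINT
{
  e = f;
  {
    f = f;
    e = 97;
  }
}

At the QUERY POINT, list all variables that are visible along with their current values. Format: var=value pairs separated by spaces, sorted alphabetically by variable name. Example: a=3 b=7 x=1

Step 1: declare a=46 at depth 0
Step 2: declare f=(read a)=46 at depth 0
Visible at query point: a=46 f=46

Answer: a=46 f=46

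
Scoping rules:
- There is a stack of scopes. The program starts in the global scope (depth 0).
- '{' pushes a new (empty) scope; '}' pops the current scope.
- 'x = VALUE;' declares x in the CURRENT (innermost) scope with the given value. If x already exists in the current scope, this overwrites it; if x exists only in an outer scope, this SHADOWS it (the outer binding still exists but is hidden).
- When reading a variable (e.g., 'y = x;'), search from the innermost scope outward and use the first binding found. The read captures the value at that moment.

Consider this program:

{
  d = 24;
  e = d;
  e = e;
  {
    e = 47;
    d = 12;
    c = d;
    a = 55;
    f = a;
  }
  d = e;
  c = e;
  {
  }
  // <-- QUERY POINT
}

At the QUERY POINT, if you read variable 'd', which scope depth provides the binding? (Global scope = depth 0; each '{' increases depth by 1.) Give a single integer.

Answer: 1

Derivation:
Step 1: enter scope (depth=1)
Step 2: declare d=24 at depth 1
Step 3: declare e=(read d)=24 at depth 1
Step 4: declare e=(read e)=24 at depth 1
Step 5: enter scope (depth=2)
Step 6: declare e=47 at depth 2
Step 7: declare d=12 at depth 2
Step 8: declare c=(read d)=12 at depth 2
Step 9: declare a=55 at depth 2
Step 10: declare f=(read a)=55 at depth 2
Step 11: exit scope (depth=1)
Step 12: declare d=(read e)=24 at depth 1
Step 13: declare c=(read e)=24 at depth 1
Step 14: enter scope (depth=2)
Step 15: exit scope (depth=1)
Visible at query point: c=24 d=24 e=24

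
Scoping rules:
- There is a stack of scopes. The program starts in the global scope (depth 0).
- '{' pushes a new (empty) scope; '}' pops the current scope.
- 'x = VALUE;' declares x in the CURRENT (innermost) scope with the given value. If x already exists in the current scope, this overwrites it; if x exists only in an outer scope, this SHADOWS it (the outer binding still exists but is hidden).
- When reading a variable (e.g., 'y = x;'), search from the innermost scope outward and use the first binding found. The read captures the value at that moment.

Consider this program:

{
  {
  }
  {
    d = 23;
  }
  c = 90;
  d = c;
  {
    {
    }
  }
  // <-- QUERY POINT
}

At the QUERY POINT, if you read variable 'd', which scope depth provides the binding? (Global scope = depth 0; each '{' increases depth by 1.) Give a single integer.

Answer: 1

Derivation:
Step 1: enter scope (depth=1)
Step 2: enter scope (depth=2)
Step 3: exit scope (depth=1)
Step 4: enter scope (depth=2)
Step 5: declare d=23 at depth 2
Step 6: exit scope (depth=1)
Step 7: declare c=90 at depth 1
Step 8: declare d=(read c)=90 at depth 1
Step 9: enter scope (depth=2)
Step 10: enter scope (depth=3)
Step 11: exit scope (depth=2)
Step 12: exit scope (depth=1)
Visible at query point: c=90 d=90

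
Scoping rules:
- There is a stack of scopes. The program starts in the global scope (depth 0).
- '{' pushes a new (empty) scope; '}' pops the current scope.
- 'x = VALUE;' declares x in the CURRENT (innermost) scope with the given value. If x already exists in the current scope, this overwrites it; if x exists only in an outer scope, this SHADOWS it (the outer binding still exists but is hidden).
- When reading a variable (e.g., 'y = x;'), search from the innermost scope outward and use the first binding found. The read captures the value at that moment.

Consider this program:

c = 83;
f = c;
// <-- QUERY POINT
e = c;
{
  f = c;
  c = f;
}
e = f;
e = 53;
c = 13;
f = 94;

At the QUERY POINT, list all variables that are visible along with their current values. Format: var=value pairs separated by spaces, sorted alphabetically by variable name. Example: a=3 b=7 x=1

Step 1: declare c=83 at depth 0
Step 2: declare f=(read c)=83 at depth 0
Visible at query point: c=83 f=83

Answer: c=83 f=83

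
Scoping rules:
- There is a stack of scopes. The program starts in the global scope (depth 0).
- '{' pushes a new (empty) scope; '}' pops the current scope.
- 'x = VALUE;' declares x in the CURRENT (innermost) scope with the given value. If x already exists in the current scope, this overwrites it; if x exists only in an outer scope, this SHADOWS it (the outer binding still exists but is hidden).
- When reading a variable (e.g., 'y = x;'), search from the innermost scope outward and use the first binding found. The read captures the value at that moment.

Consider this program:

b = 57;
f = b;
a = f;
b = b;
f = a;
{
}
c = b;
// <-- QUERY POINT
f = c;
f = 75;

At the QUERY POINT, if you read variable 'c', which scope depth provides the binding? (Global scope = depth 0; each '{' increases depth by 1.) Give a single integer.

Answer: 0

Derivation:
Step 1: declare b=57 at depth 0
Step 2: declare f=(read b)=57 at depth 0
Step 3: declare a=(read f)=57 at depth 0
Step 4: declare b=(read b)=57 at depth 0
Step 5: declare f=(read a)=57 at depth 0
Step 6: enter scope (depth=1)
Step 7: exit scope (depth=0)
Step 8: declare c=(read b)=57 at depth 0
Visible at query point: a=57 b=57 c=57 f=57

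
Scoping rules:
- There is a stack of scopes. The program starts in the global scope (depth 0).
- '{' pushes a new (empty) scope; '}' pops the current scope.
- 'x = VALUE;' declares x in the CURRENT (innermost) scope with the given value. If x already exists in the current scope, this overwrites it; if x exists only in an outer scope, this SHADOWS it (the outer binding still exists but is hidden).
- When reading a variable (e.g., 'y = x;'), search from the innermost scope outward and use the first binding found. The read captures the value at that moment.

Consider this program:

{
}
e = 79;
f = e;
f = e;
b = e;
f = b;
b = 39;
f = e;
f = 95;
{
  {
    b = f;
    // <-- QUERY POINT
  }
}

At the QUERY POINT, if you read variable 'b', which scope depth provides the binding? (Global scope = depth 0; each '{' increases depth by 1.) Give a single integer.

Answer: 2

Derivation:
Step 1: enter scope (depth=1)
Step 2: exit scope (depth=0)
Step 3: declare e=79 at depth 0
Step 4: declare f=(read e)=79 at depth 0
Step 5: declare f=(read e)=79 at depth 0
Step 6: declare b=(read e)=79 at depth 0
Step 7: declare f=(read b)=79 at depth 0
Step 8: declare b=39 at depth 0
Step 9: declare f=(read e)=79 at depth 0
Step 10: declare f=95 at depth 0
Step 11: enter scope (depth=1)
Step 12: enter scope (depth=2)
Step 13: declare b=(read f)=95 at depth 2
Visible at query point: b=95 e=79 f=95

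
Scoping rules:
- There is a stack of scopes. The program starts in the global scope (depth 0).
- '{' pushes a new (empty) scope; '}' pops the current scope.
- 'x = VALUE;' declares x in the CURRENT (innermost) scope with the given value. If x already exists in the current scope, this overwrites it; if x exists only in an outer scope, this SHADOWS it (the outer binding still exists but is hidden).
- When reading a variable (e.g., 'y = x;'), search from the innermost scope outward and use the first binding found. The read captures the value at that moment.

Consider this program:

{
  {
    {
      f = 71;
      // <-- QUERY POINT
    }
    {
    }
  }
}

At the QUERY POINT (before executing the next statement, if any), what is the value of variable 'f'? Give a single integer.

Answer: 71

Derivation:
Step 1: enter scope (depth=1)
Step 2: enter scope (depth=2)
Step 3: enter scope (depth=3)
Step 4: declare f=71 at depth 3
Visible at query point: f=71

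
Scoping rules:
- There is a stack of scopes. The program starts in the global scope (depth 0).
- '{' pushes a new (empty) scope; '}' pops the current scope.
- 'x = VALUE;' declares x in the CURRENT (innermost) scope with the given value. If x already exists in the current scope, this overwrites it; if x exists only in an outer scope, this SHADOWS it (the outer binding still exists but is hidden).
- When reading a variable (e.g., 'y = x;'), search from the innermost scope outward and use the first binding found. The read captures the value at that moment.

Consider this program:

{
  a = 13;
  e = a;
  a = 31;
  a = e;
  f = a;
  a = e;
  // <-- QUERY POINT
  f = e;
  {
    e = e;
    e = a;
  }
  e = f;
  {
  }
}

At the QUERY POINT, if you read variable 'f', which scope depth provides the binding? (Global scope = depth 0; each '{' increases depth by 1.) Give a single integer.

Step 1: enter scope (depth=1)
Step 2: declare a=13 at depth 1
Step 3: declare e=(read a)=13 at depth 1
Step 4: declare a=31 at depth 1
Step 5: declare a=(read e)=13 at depth 1
Step 6: declare f=(read a)=13 at depth 1
Step 7: declare a=(read e)=13 at depth 1
Visible at query point: a=13 e=13 f=13

Answer: 1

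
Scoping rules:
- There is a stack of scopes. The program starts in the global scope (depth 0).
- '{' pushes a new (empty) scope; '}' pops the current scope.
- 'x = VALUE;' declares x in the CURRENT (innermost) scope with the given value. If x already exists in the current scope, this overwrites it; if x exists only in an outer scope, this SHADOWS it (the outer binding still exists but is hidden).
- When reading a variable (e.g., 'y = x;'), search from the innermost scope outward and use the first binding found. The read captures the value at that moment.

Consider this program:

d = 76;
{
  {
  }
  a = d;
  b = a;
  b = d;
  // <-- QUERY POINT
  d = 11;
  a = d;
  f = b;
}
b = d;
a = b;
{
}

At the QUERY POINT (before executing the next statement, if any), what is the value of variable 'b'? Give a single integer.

Answer: 76

Derivation:
Step 1: declare d=76 at depth 0
Step 2: enter scope (depth=1)
Step 3: enter scope (depth=2)
Step 4: exit scope (depth=1)
Step 5: declare a=(read d)=76 at depth 1
Step 6: declare b=(read a)=76 at depth 1
Step 7: declare b=(read d)=76 at depth 1
Visible at query point: a=76 b=76 d=76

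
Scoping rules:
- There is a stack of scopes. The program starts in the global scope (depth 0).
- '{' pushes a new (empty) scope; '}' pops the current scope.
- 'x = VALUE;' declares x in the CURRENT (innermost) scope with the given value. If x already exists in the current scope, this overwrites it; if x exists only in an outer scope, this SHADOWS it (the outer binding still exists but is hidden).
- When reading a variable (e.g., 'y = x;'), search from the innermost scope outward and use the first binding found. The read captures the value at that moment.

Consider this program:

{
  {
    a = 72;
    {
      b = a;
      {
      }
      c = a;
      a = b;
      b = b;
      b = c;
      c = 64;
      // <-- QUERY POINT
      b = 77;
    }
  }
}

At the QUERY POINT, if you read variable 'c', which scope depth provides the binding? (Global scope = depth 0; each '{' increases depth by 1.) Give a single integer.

Step 1: enter scope (depth=1)
Step 2: enter scope (depth=2)
Step 3: declare a=72 at depth 2
Step 4: enter scope (depth=3)
Step 5: declare b=(read a)=72 at depth 3
Step 6: enter scope (depth=4)
Step 7: exit scope (depth=3)
Step 8: declare c=(read a)=72 at depth 3
Step 9: declare a=(read b)=72 at depth 3
Step 10: declare b=(read b)=72 at depth 3
Step 11: declare b=(read c)=72 at depth 3
Step 12: declare c=64 at depth 3
Visible at query point: a=72 b=72 c=64

Answer: 3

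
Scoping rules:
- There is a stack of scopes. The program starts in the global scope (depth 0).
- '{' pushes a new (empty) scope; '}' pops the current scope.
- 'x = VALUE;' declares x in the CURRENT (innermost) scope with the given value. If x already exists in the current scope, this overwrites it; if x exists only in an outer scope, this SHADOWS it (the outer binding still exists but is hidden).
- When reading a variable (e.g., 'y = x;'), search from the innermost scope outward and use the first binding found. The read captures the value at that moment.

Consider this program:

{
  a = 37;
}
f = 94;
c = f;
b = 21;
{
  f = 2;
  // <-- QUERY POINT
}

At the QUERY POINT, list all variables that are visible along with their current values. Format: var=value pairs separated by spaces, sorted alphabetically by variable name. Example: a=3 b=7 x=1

Answer: b=21 c=94 f=2

Derivation:
Step 1: enter scope (depth=1)
Step 2: declare a=37 at depth 1
Step 3: exit scope (depth=0)
Step 4: declare f=94 at depth 0
Step 5: declare c=(read f)=94 at depth 0
Step 6: declare b=21 at depth 0
Step 7: enter scope (depth=1)
Step 8: declare f=2 at depth 1
Visible at query point: b=21 c=94 f=2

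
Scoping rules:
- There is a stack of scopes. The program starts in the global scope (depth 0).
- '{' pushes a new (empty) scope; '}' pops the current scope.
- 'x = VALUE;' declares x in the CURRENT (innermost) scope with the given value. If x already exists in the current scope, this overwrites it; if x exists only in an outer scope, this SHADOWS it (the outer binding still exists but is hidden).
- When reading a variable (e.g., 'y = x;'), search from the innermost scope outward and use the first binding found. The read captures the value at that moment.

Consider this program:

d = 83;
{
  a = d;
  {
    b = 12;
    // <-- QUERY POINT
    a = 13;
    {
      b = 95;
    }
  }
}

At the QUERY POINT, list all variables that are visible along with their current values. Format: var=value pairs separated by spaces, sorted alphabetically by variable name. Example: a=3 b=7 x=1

Answer: a=83 b=12 d=83

Derivation:
Step 1: declare d=83 at depth 0
Step 2: enter scope (depth=1)
Step 3: declare a=(read d)=83 at depth 1
Step 4: enter scope (depth=2)
Step 5: declare b=12 at depth 2
Visible at query point: a=83 b=12 d=83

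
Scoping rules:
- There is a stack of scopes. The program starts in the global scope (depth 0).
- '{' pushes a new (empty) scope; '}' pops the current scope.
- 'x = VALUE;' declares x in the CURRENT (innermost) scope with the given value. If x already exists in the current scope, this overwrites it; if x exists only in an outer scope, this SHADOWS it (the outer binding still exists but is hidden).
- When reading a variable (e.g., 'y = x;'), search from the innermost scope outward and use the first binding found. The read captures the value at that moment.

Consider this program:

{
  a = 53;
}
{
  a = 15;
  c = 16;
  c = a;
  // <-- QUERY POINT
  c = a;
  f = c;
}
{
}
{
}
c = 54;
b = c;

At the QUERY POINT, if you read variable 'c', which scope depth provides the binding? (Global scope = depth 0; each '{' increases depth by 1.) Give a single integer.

Answer: 1

Derivation:
Step 1: enter scope (depth=1)
Step 2: declare a=53 at depth 1
Step 3: exit scope (depth=0)
Step 4: enter scope (depth=1)
Step 5: declare a=15 at depth 1
Step 6: declare c=16 at depth 1
Step 7: declare c=(read a)=15 at depth 1
Visible at query point: a=15 c=15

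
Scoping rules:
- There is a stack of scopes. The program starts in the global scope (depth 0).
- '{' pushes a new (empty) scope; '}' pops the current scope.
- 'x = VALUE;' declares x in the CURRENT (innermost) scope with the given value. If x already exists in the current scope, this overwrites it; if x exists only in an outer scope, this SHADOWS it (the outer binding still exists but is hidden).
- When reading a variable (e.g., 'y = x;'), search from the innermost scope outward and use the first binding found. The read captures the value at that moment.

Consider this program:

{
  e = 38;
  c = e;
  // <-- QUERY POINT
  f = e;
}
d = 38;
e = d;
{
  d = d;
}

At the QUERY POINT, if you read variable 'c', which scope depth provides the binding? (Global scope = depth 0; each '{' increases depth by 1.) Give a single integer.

Answer: 1

Derivation:
Step 1: enter scope (depth=1)
Step 2: declare e=38 at depth 1
Step 3: declare c=(read e)=38 at depth 1
Visible at query point: c=38 e=38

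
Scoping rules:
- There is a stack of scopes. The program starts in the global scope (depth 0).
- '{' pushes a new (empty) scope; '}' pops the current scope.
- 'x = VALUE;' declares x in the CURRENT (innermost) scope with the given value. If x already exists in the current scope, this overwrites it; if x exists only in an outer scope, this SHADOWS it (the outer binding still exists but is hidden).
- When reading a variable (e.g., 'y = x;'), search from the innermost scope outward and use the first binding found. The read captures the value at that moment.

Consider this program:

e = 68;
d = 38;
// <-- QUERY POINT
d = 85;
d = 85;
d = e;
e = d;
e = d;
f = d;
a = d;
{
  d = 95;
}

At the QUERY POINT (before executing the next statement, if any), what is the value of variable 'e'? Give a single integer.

Answer: 68

Derivation:
Step 1: declare e=68 at depth 0
Step 2: declare d=38 at depth 0
Visible at query point: d=38 e=68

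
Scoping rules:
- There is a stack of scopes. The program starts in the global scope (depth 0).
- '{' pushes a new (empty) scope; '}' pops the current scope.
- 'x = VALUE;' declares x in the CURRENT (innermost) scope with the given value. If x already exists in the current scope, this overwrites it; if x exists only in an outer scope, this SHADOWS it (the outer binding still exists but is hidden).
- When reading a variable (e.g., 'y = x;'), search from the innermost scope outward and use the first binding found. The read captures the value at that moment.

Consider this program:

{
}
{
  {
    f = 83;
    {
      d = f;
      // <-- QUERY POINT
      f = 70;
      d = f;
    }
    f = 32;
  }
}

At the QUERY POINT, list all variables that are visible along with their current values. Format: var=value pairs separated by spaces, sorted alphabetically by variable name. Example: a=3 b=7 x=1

Step 1: enter scope (depth=1)
Step 2: exit scope (depth=0)
Step 3: enter scope (depth=1)
Step 4: enter scope (depth=2)
Step 5: declare f=83 at depth 2
Step 6: enter scope (depth=3)
Step 7: declare d=(read f)=83 at depth 3
Visible at query point: d=83 f=83

Answer: d=83 f=83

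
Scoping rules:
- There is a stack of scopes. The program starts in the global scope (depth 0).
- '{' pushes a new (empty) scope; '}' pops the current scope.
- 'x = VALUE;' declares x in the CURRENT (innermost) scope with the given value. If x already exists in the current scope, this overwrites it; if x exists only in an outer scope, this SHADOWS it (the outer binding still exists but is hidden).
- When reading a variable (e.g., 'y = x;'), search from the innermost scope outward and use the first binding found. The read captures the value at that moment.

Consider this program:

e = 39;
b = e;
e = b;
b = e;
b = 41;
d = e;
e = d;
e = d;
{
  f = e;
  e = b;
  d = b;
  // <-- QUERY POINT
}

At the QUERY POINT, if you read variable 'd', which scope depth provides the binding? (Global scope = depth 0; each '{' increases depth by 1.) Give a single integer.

Answer: 1

Derivation:
Step 1: declare e=39 at depth 0
Step 2: declare b=(read e)=39 at depth 0
Step 3: declare e=(read b)=39 at depth 0
Step 4: declare b=(read e)=39 at depth 0
Step 5: declare b=41 at depth 0
Step 6: declare d=(read e)=39 at depth 0
Step 7: declare e=(read d)=39 at depth 0
Step 8: declare e=(read d)=39 at depth 0
Step 9: enter scope (depth=1)
Step 10: declare f=(read e)=39 at depth 1
Step 11: declare e=(read b)=41 at depth 1
Step 12: declare d=(read b)=41 at depth 1
Visible at query point: b=41 d=41 e=41 f=39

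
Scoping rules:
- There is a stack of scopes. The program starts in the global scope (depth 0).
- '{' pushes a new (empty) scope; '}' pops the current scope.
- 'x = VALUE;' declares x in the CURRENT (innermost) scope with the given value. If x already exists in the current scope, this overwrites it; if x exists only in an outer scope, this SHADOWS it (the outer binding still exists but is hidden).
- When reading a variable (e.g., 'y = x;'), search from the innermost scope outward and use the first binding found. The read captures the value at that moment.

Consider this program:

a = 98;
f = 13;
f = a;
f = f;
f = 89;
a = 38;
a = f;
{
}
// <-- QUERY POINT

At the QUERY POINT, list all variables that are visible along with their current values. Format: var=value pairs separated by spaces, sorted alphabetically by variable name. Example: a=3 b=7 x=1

Step 1: declare a=98 at depth 0
Step 2: declare f=13 at depth 0
Step 3: declare f=(read a)=98 at depth 0
Step 4: declare f=(read f)=98 at depth 0
Step 5: declare f=89 at depth 0
Step 6: declare a=38 at depth 0
Step 7: declare a=(read f)=89 at depth 0
Step 8: enter scope (depth=1)
Step 9: exit scope (depth=0)
Visible at query point: a=89 f=89

Answer: a=89 f=89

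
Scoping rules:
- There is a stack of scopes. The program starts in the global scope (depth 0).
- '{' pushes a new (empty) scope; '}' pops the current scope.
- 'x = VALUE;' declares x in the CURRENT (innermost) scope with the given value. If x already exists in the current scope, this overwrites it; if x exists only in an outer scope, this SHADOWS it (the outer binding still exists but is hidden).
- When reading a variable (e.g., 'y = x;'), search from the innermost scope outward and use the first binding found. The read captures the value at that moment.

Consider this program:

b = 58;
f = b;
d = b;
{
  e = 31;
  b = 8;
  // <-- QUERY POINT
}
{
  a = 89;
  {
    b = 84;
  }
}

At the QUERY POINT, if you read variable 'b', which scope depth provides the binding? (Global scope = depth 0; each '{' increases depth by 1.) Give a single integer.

Answer: 1

Derivation:
Step 1: declare b=58 at depth 0
Step 2: declare f=(read b)=58 at depth 0
Step 3: declare d=(read b)=58 at depth 0
Step 4: enter scope (depth=1)
Step 5: declare e=31 at depth 1
Step 6: declare b=8 at depth 1
Visible at query point: b=8 d=58 e=31 f=58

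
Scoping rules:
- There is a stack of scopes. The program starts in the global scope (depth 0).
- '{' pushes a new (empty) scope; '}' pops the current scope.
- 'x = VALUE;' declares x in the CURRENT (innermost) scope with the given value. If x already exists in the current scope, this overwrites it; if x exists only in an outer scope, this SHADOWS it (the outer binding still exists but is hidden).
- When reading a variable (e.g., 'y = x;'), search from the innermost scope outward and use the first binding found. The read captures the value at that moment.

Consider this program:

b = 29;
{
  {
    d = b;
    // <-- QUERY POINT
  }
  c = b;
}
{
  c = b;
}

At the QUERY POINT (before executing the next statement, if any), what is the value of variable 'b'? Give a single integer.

Step 1: declare b=29 at depth 0
Step 2: enter scope (depth=1)
Step 3: enter scope (depth=2)
Step 4: declare d=(read b)=29 at depth 2
Visible at query point: b=29 d=29

Answer: 29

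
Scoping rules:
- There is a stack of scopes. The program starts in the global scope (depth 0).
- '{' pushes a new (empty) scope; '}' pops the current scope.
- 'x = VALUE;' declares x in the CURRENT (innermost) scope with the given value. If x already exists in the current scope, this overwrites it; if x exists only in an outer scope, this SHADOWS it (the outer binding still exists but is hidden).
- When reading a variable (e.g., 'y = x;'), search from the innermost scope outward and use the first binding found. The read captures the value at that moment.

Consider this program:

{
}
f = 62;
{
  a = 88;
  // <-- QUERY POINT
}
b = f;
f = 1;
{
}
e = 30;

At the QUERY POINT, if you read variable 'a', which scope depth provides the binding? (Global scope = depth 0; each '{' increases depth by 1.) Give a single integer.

Answer: 1

Derivation:
Step 1: enter scope (depth=1)
Step 2: exit scope (depth=0)
Step 3: declare f=62 at depth 0
Step 4: enter scope (depth=1)
Step 5: declare a=88 at depth 1
Visible at query point: a=88 f=62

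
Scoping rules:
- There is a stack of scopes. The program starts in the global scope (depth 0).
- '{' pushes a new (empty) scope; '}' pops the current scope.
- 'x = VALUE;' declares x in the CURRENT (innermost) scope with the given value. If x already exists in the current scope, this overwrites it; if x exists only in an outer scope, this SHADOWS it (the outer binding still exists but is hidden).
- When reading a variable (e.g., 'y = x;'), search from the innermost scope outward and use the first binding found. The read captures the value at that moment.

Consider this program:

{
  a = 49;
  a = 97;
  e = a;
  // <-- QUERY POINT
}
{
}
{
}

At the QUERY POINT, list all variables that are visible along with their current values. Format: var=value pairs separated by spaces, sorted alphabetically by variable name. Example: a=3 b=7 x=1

Step 1: enter scope (depth=1)
Step 2: declare a=49 at depth 1
Step 3: declare a=97 at depth 1
Step 4: declare e=(read a)=97 at depth 1
Visible at query point: a=97 e=97

Answer: a=97 e=97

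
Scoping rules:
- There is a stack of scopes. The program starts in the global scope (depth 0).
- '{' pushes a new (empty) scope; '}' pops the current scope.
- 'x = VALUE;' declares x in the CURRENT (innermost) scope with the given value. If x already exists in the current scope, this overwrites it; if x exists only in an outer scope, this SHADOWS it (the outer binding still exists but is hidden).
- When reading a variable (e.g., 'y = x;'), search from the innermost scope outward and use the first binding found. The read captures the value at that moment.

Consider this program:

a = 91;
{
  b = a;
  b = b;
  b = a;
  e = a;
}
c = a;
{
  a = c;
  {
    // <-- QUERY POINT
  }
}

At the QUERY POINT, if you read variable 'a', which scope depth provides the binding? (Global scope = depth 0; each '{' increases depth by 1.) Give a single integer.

Step 1: declare a=91 at depth 0
Step 2: enter scope (depth=1)
Step 3: declare b=(read a)=91 at depth 1
Step 4: declare b=(read b)=91 at depth 1
Step 5: declare b=(read a)=91 at depth 1
Step 6: declare e=(read a)=91 at depth 1
Step 7: exit scope (depth=0)
Step 8: declare c=(read a)=91 at depth 0
Step 9: enter scope (depth=1)
Step 10: declare a=(read c)=91 at depth 1
Step 11: enter scope (depth=2)
Visible at query point: a=91 c=91

Answer: 1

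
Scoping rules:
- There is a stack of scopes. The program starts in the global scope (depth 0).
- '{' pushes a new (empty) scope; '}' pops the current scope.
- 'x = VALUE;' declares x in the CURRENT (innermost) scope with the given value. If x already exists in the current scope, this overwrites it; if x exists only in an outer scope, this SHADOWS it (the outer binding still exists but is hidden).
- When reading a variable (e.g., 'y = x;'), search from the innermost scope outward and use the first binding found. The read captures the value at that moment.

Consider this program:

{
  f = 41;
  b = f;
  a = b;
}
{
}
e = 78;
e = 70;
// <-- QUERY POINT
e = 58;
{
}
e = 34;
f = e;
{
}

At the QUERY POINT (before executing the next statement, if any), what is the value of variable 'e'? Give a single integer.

Answer: 70

Derivation:
Step 1: enter scope (depth=1)
Step 2: declare f=41 at depth 1
Step 3: declare b=(read f)=41 at depth 1
Step 4: declare a=(read b)=41 at depth 1
Step 5: exit scope (depth=0)
Step 6: enter scope (depth=1)
Step 7: exit scope (depth=0)
Step 8: declare e=78 at depth 0
Step 9: declare e=70 at depth 0
Visible at query point: e=70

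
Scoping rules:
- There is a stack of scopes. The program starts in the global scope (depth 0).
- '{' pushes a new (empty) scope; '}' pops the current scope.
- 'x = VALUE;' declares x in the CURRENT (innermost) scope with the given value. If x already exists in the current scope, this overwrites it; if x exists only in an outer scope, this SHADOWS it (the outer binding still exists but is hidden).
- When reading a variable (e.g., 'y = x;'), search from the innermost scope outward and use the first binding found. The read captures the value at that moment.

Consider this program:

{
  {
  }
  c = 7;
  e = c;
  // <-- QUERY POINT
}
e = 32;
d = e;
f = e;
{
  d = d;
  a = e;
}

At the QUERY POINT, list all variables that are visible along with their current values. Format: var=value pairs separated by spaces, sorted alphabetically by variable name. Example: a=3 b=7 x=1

Answer: c=7 e=7

Derivation:
Step 1: enter scope (depth=1)
Step 2: enter scope (depth=2)
Step 3: exit scope (depth=1)
Step 4: declare c=7 at depth 1
Step 5: declare e=(read c)=7 at depth 1
Visible at query point: c=7 e=7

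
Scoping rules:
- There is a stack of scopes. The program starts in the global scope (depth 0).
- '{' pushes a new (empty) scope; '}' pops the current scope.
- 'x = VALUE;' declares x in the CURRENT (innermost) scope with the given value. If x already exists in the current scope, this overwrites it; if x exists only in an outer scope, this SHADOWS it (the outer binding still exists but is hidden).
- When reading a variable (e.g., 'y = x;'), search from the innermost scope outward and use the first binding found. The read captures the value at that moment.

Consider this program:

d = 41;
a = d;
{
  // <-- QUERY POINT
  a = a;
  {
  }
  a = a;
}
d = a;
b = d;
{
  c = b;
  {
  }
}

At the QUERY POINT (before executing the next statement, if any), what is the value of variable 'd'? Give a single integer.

Answer: 41

Derivation:
Step 1: declare d=41 at depth 0
Step 2: declare a=(read d)=41 at depth 0
Step 3: enter scope (depth=1)
Visible at query point: a=41 d=41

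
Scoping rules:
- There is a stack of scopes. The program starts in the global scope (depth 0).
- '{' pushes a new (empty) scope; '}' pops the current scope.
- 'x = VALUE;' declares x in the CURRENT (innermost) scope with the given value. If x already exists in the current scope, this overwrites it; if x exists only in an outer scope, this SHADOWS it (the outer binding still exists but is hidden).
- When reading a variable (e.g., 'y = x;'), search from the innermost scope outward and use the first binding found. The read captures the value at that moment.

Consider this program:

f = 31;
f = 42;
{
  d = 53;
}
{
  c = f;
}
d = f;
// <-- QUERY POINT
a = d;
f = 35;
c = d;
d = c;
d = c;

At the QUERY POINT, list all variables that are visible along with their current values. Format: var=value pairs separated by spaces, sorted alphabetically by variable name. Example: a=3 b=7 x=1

Step 1: declare f=31 at depth 0
Step 2: declare f=42 at depth 0
Step 3: enter scope (depth=1)
Step 4: declare d=53 at depth 1
Step 5: exit scope (depth=0)
Step 6: enter scope (depth=1)
Step 7: declare c=(read f)=42 at depth 1
Step 8: exit scope (depth=0)
Step 9: declare d=(read f)=42 at depth 0
Visible at query point: d=42 f=42

Answer: d=42 f=42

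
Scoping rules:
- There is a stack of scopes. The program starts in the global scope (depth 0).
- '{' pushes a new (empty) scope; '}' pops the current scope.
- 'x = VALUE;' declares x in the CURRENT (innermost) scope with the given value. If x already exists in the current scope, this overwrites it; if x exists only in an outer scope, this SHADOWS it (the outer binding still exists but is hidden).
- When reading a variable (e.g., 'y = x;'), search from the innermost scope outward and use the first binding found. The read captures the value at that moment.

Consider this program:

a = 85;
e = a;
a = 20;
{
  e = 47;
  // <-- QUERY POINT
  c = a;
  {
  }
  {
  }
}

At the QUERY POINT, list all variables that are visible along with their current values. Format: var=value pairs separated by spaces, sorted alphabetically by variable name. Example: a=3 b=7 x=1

Answer: a=20 e=47

Derivation:
Step 1: declare a=85 at depth 0
Step 2: declare e=(read a)=85 at depth 0
Step 3: declare a=20 at depth 0
Step 4: enter scope (depth=1)
Step 5: declare e=47 at depth 1
Visible at query point: a=20 e=47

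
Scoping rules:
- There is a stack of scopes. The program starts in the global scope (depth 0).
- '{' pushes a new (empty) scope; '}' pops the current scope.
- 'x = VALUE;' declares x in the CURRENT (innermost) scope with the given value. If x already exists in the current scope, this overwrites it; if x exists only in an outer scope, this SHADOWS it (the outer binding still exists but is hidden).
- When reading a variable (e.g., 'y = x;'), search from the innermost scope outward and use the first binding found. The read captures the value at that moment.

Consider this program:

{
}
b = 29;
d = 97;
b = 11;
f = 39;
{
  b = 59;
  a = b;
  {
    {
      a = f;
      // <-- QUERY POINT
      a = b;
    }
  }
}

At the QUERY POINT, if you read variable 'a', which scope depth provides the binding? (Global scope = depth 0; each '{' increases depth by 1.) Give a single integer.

Step 1: enter scope (depth=1)
Step 2: exit scope (depth=0)
Step 3: declare b=29 at depth 0
Step 4: declare d=97 at depth 0
Step 5: declare b=11 at depth 0
Step 6: declare f=39 at depth 0
Step 7: enter scope (depth=1)
Step 8: declare b=59 at depth 1
Step 9: declare a=(read b)=59 at depth 1
Step 10: enter scope (depth=2)
Step 11: enter scope (depth=3)
Step 12: declare a=(read f)=39 at depth 3
Visible at query point: a=39 b=59 d=97 f=39

Answer: 3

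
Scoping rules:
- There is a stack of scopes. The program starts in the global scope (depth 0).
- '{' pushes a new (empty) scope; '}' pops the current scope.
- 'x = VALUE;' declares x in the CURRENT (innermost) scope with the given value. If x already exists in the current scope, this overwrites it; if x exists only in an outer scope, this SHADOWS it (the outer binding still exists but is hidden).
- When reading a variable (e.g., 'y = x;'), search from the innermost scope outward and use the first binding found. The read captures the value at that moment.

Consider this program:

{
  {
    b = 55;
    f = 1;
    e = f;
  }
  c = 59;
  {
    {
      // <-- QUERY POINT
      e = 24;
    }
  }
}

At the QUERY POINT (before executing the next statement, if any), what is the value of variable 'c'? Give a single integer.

Answer: 59

Derivation:
Step 1: enter scope (depth=1)
Step 2: enter scope (depth=2)
Step 3: declare b=55 at depth 2
Step 4: declare f=1 at depth 2
Step 5: declare e=(read f)=1 at depth 2
Step 6: exit scope (depth=1)
Step 7: declare c=59 at depth 1
Step 8: enter scope (depth=2)
Step 9: enter scope (depth=3)
Visible at query point: c=59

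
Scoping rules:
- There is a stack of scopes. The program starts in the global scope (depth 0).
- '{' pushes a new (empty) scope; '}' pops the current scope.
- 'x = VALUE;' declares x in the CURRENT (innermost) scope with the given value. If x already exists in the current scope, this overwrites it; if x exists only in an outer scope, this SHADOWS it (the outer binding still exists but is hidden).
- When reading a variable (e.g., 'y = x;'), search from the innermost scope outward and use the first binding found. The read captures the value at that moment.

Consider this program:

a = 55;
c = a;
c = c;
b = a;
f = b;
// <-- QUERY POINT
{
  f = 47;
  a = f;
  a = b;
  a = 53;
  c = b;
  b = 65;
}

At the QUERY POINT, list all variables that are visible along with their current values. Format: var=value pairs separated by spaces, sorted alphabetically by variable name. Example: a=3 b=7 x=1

Step 1: declare a=55 at depth 0
Step 2: declare c=(read a)=55 at depth 0
Step 3: declare c=(read c)=55 at depth 0
Step 4: declare b=(read a)=55 at depth 0
Step 5: declare f=(read b)=55 at depth 0
Visible at query point: a=55 b=55 c=55 f=55

Answer: a=55 b=55 c=55 f=55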